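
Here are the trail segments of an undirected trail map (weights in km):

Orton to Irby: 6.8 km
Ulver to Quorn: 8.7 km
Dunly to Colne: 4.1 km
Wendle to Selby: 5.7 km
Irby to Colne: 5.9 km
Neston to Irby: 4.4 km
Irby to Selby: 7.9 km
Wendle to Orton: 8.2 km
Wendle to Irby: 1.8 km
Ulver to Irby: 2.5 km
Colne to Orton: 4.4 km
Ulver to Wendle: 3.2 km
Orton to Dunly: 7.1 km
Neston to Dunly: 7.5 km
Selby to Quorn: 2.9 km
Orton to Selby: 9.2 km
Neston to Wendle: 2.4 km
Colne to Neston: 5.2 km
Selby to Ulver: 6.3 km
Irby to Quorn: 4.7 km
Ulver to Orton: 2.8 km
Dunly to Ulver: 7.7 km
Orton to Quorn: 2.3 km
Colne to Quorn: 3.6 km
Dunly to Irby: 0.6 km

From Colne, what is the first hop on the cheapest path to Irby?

Dunly

Candidate routes:
Colne–Irby: 5.9 = 5.9
Colne–Dunly–Irby: 4.1+0.6 = 4.7
Cheapest is Colne–Dunly–Irby at 4.7 km.
So from Colne the first move is to Dunly.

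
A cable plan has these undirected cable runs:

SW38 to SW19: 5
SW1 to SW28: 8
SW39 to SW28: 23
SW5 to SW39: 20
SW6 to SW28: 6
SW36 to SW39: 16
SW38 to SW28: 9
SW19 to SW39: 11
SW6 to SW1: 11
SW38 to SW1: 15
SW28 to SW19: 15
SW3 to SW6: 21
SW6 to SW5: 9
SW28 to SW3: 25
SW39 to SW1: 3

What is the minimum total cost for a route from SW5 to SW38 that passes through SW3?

Best SW5 to SW3: SW5–SW6–SW3 costing 30
Shortest SW3→SW38: SW3–SW28–SW38 = 34
Total via SW3: 30 + 34 = 64.

64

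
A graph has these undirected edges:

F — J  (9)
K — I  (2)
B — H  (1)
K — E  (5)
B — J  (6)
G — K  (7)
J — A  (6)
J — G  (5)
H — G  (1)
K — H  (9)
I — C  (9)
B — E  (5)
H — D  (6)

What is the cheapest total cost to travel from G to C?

Enumerating some paths:
G → K → I → C: 7+2+9 = 18
G → H → K → I → C: 1+9+2+9 = 21
The minimum is 18 via G → K → I → C.

18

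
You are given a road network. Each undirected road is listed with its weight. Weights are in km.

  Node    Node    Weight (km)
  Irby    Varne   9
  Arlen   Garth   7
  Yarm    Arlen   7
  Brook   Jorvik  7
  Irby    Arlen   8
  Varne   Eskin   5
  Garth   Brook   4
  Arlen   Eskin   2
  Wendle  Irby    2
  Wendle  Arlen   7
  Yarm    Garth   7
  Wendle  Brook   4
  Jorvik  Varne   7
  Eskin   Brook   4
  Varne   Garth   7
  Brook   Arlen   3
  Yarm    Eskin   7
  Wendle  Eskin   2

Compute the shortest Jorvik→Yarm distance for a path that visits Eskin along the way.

Shortest Jorvik→Eskin: Jorvik–Brook–Eskin = 11
Best Eskin to Yarm: Eskin–Yarm costing 7
Total via Eskin: 11 + 7 = 18 km.

18 km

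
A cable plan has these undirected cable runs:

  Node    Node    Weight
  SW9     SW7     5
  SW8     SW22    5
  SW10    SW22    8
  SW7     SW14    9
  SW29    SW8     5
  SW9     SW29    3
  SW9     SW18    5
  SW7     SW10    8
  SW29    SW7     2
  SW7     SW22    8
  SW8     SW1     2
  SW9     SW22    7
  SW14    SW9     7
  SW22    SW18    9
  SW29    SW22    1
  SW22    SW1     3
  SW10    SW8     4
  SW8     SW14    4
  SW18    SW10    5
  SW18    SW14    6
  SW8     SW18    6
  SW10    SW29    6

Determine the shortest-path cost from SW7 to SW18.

10

Compare a few routes:
SW7 - SW10 - SW18: 8+5 = 13
SW7 - SW29 - SW22 - SW18: 2+1+9 = 12
SW7 - SW9 - SW18: 5+5 = 10
Cheapest is SW7 - SW9 - SW18 at 10.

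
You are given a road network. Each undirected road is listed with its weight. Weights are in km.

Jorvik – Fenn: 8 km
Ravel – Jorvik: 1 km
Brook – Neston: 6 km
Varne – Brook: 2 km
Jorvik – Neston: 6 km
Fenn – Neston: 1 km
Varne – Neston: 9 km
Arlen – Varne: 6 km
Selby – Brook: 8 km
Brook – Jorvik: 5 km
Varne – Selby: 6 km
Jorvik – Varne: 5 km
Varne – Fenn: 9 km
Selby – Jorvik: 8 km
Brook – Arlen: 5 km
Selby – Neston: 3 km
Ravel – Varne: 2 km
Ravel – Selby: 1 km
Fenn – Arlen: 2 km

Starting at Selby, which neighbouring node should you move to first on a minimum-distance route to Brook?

Ravel

Candidate routes:
Selby → Ravel → Varne → Brook: 1+2+2 = 5
Selby → Varne → Brook: 6+2 = 8
Selby → Brook: 8 = 8
Selby → Ravel → Jorvik → Brook: 1+1+5 = 7
The minimum is 5 km via Selby → Ravel → Varne → Brook.
So from Selby the first move is to Ravel.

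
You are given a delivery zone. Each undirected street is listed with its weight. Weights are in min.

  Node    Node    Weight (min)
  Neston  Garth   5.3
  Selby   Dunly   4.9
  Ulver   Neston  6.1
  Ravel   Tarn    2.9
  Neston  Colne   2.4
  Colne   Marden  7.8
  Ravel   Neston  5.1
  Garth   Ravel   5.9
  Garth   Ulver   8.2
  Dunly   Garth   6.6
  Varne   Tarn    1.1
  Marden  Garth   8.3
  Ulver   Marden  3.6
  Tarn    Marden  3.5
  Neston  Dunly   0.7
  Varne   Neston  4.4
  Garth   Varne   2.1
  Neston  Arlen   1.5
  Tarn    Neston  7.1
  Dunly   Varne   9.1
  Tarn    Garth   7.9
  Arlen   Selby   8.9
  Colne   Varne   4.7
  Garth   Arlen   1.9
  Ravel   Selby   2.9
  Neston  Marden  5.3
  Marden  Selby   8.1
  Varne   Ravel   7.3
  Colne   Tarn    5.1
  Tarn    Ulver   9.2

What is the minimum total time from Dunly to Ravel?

Enumerating some paths:
Dunly–Neston–Arlen–Garth–Ravel: 0.7+1.5+1.9+5.9 = 10
Dunly–Selby–Ravel: 4.9+2.9 = 7.8
Dunly–Neston–Varne–Tarn–Ravel: 0.7+4.4+1.1+2.9 = 9.1
Dunly–Neston–Ravel: 0.7+5.1 = 5.8
The minimum is 5.8 min via Dunly–Neston–Ravel.

5.8 min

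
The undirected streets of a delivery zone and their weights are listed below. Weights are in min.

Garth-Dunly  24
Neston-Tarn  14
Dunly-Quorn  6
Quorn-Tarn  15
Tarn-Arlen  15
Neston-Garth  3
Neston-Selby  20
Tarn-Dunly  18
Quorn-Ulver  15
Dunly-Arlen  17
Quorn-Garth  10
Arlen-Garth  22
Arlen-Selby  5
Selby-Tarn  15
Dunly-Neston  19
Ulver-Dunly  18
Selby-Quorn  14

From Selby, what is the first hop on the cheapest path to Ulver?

Quorn

Enumerating some paths:
Selby–Quorn–Ulver: 14+15 = 29
Selby–Arlen–Dunly–Ulver: 5+17+18 = 40
Selby–Quorn–Dunly–Ulver: 14+6+18 = 38
Cheapest is Selby–Quorn–Ulver at 29 min.
So from Selby the first move is to Quorn.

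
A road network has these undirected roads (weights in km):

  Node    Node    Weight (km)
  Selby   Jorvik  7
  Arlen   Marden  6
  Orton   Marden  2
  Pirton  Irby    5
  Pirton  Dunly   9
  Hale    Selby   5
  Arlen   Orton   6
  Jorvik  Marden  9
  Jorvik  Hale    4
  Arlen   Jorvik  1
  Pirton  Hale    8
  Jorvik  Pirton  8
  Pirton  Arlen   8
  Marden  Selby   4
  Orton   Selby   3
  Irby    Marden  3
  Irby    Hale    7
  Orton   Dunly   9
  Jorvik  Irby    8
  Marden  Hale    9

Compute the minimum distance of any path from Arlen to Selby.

Enumerating some paths:
Arlen - Orton - Selby: 6+3 = 9
Arlen - Jorvik - Hale - Selby: 1+4+5 = 10
Arlen - Jorvik - Selby: 1+7 = 8
Arlen - Marden - Selby: 6+4 = 10
The minimum is 8 km via Arlen - Jorvik - Selby.

8 km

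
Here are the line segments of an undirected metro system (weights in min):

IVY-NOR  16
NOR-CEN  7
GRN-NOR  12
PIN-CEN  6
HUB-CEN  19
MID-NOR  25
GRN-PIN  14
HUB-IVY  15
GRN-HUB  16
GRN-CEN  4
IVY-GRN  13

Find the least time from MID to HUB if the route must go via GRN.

52 min

Shortest MID→GRN: MID–NOR–CEN–GRN = 36
Best GRN to HUB: GRN–HUB costing 16
Total via GRN: 36 + 16 = 52 min.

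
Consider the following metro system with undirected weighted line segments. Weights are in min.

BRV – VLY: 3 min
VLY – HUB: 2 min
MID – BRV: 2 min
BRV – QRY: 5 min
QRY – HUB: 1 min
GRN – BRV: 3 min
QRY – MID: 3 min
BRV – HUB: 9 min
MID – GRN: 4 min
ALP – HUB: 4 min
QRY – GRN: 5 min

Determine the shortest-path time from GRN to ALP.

Enumerating some paths:
GRN - BRV - MID - QRY - HUB - ALP: 3+2+3+1+4 = 13
GRN - MID - QRY - HUB - ALP: 4+3+1+4 = 12
GRN - BRV - VLY - HUB - ALP: 3+3+2+4 = 12
GRN - QRY - HUB - ALP: 5+1+4 = 10
Cheapest is GRN - QRY - HUB - ALP at 10 min.

10 min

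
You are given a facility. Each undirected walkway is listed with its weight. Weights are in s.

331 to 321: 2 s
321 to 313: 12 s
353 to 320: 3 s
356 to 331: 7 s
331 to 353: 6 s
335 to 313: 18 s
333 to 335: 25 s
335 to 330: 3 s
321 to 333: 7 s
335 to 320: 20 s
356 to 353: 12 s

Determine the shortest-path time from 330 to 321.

Settle nodes by increasing distance from 330:
330: 0
335: 3  (via 330)
313: 21  (via 335)
320: 23  (via 335)
353: 26  (via 320)
333: 28  (via 335)
331: 32  (via 353)
321: 33  (via 313)
Shortest route: 330 → 335 → 313 → 321 = 33 s.

33 s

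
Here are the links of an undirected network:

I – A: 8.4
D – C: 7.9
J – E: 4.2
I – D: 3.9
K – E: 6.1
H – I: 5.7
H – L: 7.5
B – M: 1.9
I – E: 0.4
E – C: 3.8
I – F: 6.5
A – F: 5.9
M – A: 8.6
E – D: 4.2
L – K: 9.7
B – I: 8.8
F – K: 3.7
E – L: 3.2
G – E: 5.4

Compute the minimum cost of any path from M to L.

Settle nodes by increasing distance from M:
M: 0
B: 1.9  (via M)
A: 8.6  (via M)
I: 10.7  (via B)
E: 11.1  (via I)
L: 14.3  (via E)
Shortest route: M → B → I → E → L = 14.3.

14.3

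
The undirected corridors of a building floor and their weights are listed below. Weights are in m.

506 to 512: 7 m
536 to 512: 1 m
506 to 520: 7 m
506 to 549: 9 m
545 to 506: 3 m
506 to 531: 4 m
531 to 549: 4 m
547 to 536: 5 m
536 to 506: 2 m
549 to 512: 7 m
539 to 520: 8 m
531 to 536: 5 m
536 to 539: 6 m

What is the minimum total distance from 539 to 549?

Enumerating some paths:
539 → 536 → 512 → 549: 6+1+7 = 14
539 → 536 → 531 → 549: 6+5+4 = 15
The minimum is 14 m via 539 → 536 → 512 → 549.

14 m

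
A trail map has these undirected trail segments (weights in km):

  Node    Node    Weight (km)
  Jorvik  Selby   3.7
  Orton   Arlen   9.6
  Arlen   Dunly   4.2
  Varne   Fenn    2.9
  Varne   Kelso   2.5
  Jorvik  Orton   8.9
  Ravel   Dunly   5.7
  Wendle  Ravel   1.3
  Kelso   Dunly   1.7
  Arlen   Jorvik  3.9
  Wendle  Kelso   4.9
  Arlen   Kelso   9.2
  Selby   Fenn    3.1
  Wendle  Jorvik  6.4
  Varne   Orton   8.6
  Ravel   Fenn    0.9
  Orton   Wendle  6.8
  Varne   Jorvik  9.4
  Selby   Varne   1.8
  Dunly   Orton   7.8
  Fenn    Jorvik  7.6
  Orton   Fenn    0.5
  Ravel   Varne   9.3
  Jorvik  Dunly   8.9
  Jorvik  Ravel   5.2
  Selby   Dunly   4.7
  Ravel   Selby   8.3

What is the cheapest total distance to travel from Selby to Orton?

Compare a few routes:
Selby - Fenn - Orton: 3.1+0.5 = 3.6
Selby - Varne - Fenn - Orton: 1.8+2.9+0.5 = 5.2
Cheapest is Selby - Fenn - Orton at 3.6 km.

3.6 km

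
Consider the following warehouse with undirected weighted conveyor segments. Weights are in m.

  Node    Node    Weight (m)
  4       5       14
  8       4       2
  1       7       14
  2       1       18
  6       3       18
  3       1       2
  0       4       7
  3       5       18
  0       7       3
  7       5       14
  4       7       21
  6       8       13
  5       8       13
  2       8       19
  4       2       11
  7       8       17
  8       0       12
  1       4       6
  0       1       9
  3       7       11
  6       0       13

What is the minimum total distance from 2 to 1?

17 m

Running Dijkstra from 2:
2: 0
4: 11  (via 2)
8: 13  (via 4)
1: 17  (via 4)
Shortest route: 2 → 4 → 1 = 17 m.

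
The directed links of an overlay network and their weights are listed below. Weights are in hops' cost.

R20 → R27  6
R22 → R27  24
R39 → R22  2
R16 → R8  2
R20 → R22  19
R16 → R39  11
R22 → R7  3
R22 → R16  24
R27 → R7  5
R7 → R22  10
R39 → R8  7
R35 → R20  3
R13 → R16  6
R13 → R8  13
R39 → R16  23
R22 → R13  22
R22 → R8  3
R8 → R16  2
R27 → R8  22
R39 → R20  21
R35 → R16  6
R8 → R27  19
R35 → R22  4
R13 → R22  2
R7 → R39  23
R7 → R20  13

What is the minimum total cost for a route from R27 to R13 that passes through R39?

52 hops' cost

Best R27 to R39: R27–R7–R39 costing 28
Shortest R39→R13: R39–R22–R13 = 24
Total via R39: 28 + 24 = 52 hops' cost.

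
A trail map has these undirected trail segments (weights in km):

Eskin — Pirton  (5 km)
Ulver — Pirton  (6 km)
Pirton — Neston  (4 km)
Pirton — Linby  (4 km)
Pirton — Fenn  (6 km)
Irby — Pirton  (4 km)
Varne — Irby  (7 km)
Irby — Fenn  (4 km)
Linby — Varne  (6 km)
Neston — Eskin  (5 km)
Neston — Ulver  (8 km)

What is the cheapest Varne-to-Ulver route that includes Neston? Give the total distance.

Best Varne to Neston: Varne → Linby → Pirton → Neston costing 14
Best Neston to Ulver: Neston → Ulver costing 8
Total via Neston: 14 + 8 = 22 km.

22 km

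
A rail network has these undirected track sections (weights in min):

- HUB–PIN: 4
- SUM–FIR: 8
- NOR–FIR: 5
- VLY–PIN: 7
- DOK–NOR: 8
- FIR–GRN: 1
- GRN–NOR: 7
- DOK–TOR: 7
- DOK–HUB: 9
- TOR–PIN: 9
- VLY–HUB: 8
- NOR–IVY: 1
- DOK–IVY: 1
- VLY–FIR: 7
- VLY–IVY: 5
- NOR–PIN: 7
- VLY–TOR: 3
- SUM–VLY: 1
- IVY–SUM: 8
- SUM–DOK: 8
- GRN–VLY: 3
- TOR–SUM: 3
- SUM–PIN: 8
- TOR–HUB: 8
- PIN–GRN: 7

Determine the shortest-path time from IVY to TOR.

Enumerating some paths:
IVY - SUM - TOR: 8+3 = 11
IVY - VLY - SUM - TOR: 5+1+3 = 9
IVY - DOK - SUM - TOR: 1+8+3 = 12
IVY - DOK - TOR: 1+7 = 8
The minimum is 8 min via IVY - DOK - TOR.

8 min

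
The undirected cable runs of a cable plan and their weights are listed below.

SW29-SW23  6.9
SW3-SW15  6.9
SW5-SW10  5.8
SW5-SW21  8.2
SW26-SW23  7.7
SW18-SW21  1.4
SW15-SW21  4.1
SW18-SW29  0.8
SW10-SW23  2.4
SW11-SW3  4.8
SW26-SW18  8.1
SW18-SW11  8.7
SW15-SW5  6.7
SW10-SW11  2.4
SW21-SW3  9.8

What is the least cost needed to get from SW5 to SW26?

15.9

Candidate routes:
SW5–SW21–SW18–SW26: 8.2+1.4+8.1 = 17.7
SW5–SW10–SW23–SW26: 5.8+2.4+7.7 = 15.9
SW5–SW15–SW21–SW18–SW26: 6.7+4.1+1.4+8.1 = 20.3
Cheapest is SW5–SW10–SW23–SW26 at 15.9.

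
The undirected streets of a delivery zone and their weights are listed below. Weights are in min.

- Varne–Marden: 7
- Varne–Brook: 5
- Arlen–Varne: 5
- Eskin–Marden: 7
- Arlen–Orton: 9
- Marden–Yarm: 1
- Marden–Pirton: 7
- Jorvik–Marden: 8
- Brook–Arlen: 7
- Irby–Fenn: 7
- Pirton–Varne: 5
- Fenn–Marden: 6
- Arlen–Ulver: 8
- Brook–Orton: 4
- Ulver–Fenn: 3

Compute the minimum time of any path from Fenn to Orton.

Shortest distances from Fenn:
Fenn: 0
Ulver: 3  (via Fenn)
Marden: 6  (via Fenn)
Irby: 7  (via Fenn)
Yarm: 7  (via Marden)
Arlen: 11  (via Ulver)
Varne: 13  (via Marden)
Eskin: 13  (via Marden)
Pirton: 13  (via Marden)
Jorvik: 14  (via Marden)
Brook: 18  (via Arlen)
Orton: 20  (via Arlen)
Shortest route: Fenn–Ulver–Arlen–Orton = 20 min.

20 min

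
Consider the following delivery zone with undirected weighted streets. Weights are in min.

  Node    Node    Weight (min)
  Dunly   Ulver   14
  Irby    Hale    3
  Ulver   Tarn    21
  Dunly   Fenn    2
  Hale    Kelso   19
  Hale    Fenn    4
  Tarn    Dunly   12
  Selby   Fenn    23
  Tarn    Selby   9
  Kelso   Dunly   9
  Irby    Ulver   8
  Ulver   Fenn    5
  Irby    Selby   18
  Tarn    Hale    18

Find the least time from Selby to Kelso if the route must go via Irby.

Shortest Selby→Irby: Selby–Irby = 18
Shortest Irby→Kelso: Irby–Hale–Fenn–Dunly–Kelso = 18
Total via Irby: 18 + 18 = 36 min.

36 min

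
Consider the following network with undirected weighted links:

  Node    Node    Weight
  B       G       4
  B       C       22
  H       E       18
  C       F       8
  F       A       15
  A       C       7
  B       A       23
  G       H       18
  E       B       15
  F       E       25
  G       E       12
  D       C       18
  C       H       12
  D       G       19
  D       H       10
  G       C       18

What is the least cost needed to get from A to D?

25

Settle nodes by increasing distance from A:
A: 0
C: 7  (via A)
F: 15  (via A)
H: 19  (via C)
B: 23  (via A)
D: 25  (via C)
Shortest route: A → C → D = 25.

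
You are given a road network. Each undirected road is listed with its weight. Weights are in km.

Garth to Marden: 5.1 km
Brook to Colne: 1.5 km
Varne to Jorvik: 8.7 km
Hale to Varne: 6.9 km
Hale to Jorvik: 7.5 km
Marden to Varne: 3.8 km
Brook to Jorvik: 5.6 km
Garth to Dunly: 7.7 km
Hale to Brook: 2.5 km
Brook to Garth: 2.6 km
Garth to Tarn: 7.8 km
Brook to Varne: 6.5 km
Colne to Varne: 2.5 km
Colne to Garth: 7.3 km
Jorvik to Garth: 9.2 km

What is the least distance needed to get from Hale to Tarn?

12.9 km

Enumerating some paths:
Hale–Brook–Garth–Tarn: 2.5+2.6+7.8 = 12.9
Hale–Varne–Colne–Brook–Garth–Tarn: 6.9+2.5+1.5+2.6+7.8 = 21.3
Hale–Brook–Colne–Garth–Tarn: 2.5+1.5+7.3+7.8 = 19.1
The minimum is 12.9 km via Hale–Brook–Garth–Tarn.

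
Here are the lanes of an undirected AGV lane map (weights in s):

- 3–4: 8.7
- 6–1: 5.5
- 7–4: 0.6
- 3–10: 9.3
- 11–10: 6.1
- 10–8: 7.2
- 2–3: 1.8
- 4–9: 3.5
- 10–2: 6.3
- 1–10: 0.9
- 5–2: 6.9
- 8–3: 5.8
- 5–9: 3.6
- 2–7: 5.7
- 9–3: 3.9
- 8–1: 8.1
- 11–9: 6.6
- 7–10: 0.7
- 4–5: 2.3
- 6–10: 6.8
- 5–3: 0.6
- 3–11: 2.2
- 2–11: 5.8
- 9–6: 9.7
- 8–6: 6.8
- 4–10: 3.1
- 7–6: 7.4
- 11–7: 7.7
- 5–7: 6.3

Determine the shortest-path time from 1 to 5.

Enumerating some paths:
1 - 10 - 7 - 4 - 5: 0.9+0.7+0.6+2.3 = 4.5
1 - 10 - 4 - 5: 0.9+3.1+2.3 = 6.3
Cheapest is 1 - 10 - 7 - 4 - 5 at 4.5 s.

4.5 s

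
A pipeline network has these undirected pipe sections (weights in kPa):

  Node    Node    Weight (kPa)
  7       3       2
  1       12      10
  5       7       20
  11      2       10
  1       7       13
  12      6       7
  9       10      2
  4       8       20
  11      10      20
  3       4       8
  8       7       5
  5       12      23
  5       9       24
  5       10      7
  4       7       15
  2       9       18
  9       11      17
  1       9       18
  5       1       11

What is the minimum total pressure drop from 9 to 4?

39 kPa

Running Dijkstra from 9:
9: 0
10: 2  (via 9)
5: 9  (via 10)
11: 17  (via 9)
1: 18  (via 9)
2: 18  (via 9)
12: 28  (via 1)
7: 29  (via 5)
3: 31  (via 7)
8: 34  (via 7)
6: 35  (via 12)
4: 39  (via 3)
Shortest route: 9 → 10 → 5 → 7 → 3 → 4 = 39 kPa.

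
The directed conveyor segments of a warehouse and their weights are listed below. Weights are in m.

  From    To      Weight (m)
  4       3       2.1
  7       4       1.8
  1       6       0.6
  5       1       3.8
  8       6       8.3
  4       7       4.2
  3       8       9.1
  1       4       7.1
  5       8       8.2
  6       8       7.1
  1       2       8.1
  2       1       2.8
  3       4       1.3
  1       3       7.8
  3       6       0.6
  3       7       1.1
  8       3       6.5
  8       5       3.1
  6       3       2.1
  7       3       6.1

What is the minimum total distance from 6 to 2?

Shortest distances from 6:
6: 0
3: 2.1  (via 6)
7: 3.2  (via 3)
4: 3.4  (via 3)
8: 7.1  (via 6)
5: 10.2  (via 8)
1: 14  (via 5)
2: 22.1  (via 1)
Shortest route: 6–8–5–1–2 = 22.1 m.

22.1 m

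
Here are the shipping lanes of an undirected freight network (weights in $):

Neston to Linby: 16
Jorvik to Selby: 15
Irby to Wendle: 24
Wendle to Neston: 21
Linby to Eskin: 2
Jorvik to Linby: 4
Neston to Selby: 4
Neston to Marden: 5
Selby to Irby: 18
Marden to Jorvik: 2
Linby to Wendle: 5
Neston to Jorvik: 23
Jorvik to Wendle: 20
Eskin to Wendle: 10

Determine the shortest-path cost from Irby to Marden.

Running Dijkstra from Irby:
Irby: 0
Selby: 18  (via Irby)
Neston: 22  (via Selby)
Wendle: 24  (via Irby)
Marden: 27  (via Neston)
Shortest route: Irby → Selby → Neston → Marden = $27.

$27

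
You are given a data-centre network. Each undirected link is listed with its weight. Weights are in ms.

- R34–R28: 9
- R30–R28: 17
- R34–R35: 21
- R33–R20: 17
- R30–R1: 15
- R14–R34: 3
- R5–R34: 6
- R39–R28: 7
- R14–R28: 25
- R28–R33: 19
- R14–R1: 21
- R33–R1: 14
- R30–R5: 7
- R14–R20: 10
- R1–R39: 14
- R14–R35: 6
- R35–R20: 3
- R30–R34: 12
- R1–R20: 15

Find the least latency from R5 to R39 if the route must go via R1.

Shortest R5→R1: R5–R30–R1 = 22
Best R1 to R39: R1–R39 costing 14
Total via R1: 22 + 14 = 36 ms.

36 ms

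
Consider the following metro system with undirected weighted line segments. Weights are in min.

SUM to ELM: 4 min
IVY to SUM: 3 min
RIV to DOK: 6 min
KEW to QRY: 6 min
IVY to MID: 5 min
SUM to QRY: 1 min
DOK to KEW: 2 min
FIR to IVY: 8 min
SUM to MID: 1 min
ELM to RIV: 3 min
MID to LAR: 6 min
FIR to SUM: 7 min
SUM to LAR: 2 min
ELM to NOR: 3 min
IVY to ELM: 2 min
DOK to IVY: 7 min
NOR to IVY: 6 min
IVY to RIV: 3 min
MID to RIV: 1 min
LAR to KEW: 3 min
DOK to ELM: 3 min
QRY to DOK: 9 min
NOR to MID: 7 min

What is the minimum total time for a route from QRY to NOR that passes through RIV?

9 min

Shortest QRY→RIV: QRY–SUM–MID–RIV = 3
Shortest RIV→NOR: RIV–ELM–NOR = 6
Total via RIV: 3 + 6 = 9 min.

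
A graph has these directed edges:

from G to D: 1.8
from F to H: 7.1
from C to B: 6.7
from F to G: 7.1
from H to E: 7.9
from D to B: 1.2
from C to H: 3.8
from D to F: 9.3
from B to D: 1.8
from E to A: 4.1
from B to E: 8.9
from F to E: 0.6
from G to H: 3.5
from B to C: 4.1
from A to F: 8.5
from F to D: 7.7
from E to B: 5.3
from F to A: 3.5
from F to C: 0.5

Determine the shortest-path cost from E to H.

Shortest distances from E:
E: 0
A: 4.1  (via E)
B: 5.3  (via E)
D: 7.1  (via B)
C: 9.4  (via B)
F: 12.6  (via A)
H: 13.2  (via C)
Shortest route: E → B → C → H = 13.2.

13.2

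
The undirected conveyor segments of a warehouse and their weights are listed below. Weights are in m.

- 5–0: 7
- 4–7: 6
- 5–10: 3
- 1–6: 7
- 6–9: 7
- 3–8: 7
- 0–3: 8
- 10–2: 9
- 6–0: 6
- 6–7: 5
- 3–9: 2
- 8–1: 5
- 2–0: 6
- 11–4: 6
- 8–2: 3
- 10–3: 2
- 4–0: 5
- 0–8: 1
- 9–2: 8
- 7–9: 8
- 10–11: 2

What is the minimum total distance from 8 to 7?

12 m

Settle nodes by increasing distance from 8:
8: 0
0: 1  (via 8)
2: 3  (via 8)
1: 5  (via 8)
4: 6  (via 0)
3: 7  (via 8)
6: 7  (via 0)
5: 8  (via 0)
9: 9  (via 3)
10: 9  (via 3)
11: 11  (via 10)
7: 12  (via 4)
Shortest route: 8–0–4–7 = 12 m.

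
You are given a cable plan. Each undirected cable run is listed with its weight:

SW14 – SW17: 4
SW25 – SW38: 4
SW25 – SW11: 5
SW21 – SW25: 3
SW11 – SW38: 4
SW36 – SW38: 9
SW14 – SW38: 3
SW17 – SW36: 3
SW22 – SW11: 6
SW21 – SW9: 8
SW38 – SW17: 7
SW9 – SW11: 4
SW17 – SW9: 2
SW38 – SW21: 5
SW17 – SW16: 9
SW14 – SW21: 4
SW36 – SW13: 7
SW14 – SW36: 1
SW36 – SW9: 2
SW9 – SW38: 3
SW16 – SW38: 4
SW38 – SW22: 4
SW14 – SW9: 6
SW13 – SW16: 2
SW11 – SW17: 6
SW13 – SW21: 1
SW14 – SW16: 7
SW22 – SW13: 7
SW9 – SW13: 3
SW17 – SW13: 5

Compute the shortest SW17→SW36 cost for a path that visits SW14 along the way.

5

Shortest SW17→SW14: SW17 → SW14 = 4
Best SW14 to SW36: SW14 → SW36 costing 1
Total via SW14: 4 + 1 = 5.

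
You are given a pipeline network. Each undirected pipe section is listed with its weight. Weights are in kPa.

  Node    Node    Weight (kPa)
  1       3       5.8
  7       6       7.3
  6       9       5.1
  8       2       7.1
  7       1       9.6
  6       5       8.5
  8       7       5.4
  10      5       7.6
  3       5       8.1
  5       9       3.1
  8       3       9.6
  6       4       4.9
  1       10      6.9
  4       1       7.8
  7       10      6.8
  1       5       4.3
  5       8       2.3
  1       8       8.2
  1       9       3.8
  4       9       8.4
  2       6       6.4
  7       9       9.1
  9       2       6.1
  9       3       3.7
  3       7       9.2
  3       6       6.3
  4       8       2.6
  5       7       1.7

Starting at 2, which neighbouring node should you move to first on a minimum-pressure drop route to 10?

Enumerating some paths:
2 - 9 - 5 - 10: 6.1+3.1+7.6 = 16.8
2 - 8 - 5 - 10: 7.1+2.3+7.6 = 17
Cheapest is 2 - 9 - 5 - 10 at 16.8 kPa.
So from 2 the first move is to 9.

9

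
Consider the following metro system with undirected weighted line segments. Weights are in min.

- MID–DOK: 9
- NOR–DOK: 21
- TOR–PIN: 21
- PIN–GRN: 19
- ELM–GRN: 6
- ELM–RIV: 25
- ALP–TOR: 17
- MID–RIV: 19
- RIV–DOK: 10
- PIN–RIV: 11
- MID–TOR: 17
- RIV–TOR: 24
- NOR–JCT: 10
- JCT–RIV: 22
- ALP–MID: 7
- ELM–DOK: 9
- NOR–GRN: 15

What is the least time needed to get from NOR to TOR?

Shortest distances from NOR:
NOR: 0
JCT: 10  (via NOR)
GRN: 15  (via NOR)
DOK: 21  (via NOR)
ELM: 21  (via GRN)
MID: 30  (via DOK)
RIV: 31  (via DOK)
PIN: 34  (via GRN)
ALP: 37  (via MID)
TOR: 47  (via MID)
Shortest route: NOR–DOK–MID–TOR = 47 min.

47 min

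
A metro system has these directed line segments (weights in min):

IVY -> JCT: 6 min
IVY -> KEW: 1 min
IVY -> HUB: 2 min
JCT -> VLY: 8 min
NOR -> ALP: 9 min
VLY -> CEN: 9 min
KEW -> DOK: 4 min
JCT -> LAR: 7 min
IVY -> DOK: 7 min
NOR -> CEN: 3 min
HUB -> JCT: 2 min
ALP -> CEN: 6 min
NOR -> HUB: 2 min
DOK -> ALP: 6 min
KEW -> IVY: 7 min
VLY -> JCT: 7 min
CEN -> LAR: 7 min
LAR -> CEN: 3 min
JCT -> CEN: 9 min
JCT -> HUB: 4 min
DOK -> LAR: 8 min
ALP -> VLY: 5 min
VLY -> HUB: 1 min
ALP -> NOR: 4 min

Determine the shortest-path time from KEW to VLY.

Compare a few routes:
KEW - IVY - JCT - VLY: 7+6+8 = 21
KEW - DOK - ALP - VLY: 4+6+5 = 15
KEW - IVY - HUB - JCT - VLY: 7+2+2+8 = 19
Cheapest is KEW - DOK - ALP - VLY at 15 min.

15 min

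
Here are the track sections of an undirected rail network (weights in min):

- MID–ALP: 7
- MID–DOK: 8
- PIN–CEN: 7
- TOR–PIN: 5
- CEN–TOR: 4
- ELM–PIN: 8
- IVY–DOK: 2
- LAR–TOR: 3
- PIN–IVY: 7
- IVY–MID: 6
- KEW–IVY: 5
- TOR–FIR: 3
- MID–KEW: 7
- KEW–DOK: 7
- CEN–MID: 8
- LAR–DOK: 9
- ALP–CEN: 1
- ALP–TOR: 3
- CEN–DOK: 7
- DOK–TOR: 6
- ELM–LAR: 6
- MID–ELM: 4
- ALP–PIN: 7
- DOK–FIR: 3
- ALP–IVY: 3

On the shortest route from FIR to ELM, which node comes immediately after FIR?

TOR

Compare a few routes:
FIR–DOK–MID–ELM: 3+8+4 = 15
FIR–TOR–LAR–ELM: 3+3+6 = 12
FIR–DOK–IVY–MID–ELM: 3+2+6+4 = 15
FIR–TOR–PIN–ELM: 3+5+8 = 16
Cheapest is FIR–TOR–LAR–ELM at 12 min.
So from FIR the first move is to TOR.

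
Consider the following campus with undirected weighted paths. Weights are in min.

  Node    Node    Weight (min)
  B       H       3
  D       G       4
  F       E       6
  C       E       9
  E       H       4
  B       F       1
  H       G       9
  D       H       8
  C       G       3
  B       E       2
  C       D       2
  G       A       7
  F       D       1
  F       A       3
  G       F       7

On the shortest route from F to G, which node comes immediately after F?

Compare a few routes:
F - G: 7 = 7
F - D - C - G: 1+2+3 = 6
F - D - G: 1+4 = 5
Cheapest is F - D - G at 5 min.
So from F the first move is to D.

D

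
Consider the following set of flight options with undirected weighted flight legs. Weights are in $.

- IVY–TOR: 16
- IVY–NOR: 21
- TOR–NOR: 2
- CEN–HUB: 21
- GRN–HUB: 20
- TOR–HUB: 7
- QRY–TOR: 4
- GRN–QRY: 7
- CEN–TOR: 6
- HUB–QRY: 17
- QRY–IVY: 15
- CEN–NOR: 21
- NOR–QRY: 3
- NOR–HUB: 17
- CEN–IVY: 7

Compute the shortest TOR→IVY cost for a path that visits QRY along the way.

$19

Shortest TOR→QRY: TOR → QRY = 4
Shortest QRY→IVY: QRY → IVY = 15
Total via QRY: 4 + 15 = $19.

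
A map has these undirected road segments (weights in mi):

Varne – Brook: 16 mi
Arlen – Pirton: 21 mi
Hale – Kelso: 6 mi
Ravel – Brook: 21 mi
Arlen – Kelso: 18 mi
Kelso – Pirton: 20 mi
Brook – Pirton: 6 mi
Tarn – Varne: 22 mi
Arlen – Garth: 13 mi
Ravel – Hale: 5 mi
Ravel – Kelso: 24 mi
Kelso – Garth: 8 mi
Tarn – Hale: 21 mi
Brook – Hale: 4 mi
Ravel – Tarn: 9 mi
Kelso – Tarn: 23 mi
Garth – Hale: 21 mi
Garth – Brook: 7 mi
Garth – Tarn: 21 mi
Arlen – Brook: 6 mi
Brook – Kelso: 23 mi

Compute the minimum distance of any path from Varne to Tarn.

22 mi

Settle nodes by increasing distance from Varne:
Varne: 0
Brook: 16  (via Varne)
Hale: 20  (via Brook)
Pirton: 22  (via Brook)
Arlen: 22  (via Brook)
Tarn: 22  (via Varne)
Shortest route: Varne–Tarn = 22 mi.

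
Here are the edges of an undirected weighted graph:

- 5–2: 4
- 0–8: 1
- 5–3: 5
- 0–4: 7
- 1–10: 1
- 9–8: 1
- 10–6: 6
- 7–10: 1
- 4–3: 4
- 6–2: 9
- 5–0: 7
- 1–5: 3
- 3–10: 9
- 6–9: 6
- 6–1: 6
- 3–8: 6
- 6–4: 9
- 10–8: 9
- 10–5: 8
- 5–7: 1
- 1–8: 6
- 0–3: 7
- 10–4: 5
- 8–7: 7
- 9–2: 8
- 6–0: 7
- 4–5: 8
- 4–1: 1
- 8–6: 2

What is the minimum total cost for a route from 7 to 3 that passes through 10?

Best 7 to 10: 7–10 costing 1
Best 10 to 3: 10–1–4–3 costing 6
Total via 10: 1 + 6 = 7.

7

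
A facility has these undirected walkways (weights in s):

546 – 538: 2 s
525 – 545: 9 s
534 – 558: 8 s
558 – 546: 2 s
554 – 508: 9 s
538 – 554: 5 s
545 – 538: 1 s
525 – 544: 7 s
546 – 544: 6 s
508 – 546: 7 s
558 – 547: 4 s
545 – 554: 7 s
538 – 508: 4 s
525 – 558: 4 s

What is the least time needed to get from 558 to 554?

9 s

Shortest distances from 558:
558: 0
546: 2  (via 558)
547: 4  (via 558)
525: 4  (via 558)
538: 4  (via 546)
545: 5  (via 538)
534: 8  (via 558)
508: 8  (via 538)
544: 8  (via 546)
554: 9  (via 538)
Shortest route: 558–546–538–554 = 9 s.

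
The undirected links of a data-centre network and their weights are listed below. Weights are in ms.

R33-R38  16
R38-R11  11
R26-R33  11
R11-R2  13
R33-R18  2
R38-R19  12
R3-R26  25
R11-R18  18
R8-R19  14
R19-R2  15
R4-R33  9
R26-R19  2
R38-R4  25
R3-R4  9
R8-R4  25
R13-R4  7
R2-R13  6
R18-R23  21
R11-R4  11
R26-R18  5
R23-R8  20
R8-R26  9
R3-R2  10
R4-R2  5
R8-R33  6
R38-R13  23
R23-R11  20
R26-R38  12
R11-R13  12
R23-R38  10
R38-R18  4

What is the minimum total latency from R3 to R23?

Settle nodes by increasing distance from R3:
R3: 0
R4: 9  (via R3)
R2: 10  (via R3)
R13: 16  (via R4)
R33: 18  (via R4)
R11: 20  (via R4)
R18: 20  (via R33)
R38: 24  (via R18)
R8: 24  (via R33)
R26: 25  (via R3)
R19: 25  (via R2)
R23: 34  (via R38)
Shortest route: R3–R4–R33–R18–R38–R23 = 34 ms.

34 ms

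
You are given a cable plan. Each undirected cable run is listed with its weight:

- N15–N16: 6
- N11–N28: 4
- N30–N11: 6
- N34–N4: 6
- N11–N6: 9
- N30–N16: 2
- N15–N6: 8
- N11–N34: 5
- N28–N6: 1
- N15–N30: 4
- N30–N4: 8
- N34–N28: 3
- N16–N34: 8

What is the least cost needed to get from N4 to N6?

Running Dijkstra from N4:
N4: 0
N34: 6  (via N4)
N30: 8  (via N4)
N28: 9  (via N34)
N16: 10  (via N30)
N6: 10  (via N28)
Shortest route: N4–N34–N28–N6 = 10.

10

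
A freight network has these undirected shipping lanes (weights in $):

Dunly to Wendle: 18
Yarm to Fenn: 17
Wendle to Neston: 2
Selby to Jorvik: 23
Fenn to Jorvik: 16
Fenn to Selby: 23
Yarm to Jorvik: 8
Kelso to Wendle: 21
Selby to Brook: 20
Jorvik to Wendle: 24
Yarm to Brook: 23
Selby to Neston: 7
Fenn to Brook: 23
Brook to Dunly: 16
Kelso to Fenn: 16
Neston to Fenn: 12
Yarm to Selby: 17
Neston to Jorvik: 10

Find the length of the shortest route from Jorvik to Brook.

Candidate routes:
Jorvik–Fenn–Brook: 16+23 = 39
Jorvik–Neston–Selby–Brook: 10+7+20 = 37
Jorvik–Yarm–Brook: 8+23 = 31
Jorvik–Selby–Brook: 23+20 = 43
The minimum is $31 via Jorvik–Yarm–Brook.

$31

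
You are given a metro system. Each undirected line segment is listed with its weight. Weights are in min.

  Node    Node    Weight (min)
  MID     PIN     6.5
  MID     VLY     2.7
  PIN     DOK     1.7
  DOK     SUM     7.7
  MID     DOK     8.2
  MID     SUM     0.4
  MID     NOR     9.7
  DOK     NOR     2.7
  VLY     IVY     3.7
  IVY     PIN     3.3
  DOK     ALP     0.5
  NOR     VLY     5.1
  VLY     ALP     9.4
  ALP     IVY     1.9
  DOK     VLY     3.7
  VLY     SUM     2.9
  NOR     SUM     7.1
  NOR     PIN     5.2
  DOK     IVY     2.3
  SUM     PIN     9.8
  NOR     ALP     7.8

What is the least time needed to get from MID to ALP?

6.9 min

Running Dijkstra from MID:
MID: 0
SUM: 0.4  (via MID)
VLY: 2.7  (via MID)
IVY: 6.4  (via VLY)
DOK: 6.4  (via VLY)
PIN: 6.5  (via MID)
ALP: 6.9  (via DOK)
Shortest route: MID → VLY → DOK → ALP = 6.9 min.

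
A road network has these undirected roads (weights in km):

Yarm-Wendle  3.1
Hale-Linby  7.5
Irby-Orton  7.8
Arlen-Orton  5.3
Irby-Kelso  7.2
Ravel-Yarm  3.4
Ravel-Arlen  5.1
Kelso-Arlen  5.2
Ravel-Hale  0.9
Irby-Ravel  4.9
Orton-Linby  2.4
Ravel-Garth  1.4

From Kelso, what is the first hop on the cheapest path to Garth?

Enumerating some paths:
Kelso → Arlen → Ravel → Garth: 5.2+5.1+1.4 = 11.7
Kelso → Irby → Ravel → Garth: 7.2+4.9+1.4 = 13.5
Cheapest is Kelso → Arlen → Ravel → Garth at 11.7 km.
So from Kelso the first move is to Arlen.

Arlen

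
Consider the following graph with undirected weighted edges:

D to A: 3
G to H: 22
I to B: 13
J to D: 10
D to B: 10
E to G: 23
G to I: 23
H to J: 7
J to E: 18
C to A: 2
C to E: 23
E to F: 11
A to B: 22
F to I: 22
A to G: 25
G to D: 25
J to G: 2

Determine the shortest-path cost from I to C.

Enumerating some paths:
I–G–J–D–A–C: 23+2+10+3+2 = 40
I–B–A–C: 13+22+2 = 37
I–G–A–C: 23+25+2 = 50
I–B–D–A–C: 13+10+3+2 = 28
Cheapest is I–B–D–A–C at 28.

28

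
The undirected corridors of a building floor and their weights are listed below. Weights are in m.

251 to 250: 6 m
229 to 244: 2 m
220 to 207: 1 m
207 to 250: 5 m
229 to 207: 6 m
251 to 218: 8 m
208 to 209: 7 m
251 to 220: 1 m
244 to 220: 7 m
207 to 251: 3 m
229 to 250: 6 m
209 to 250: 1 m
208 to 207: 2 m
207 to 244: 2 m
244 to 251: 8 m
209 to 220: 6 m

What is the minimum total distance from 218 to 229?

Shortest distances from 218:
218: 0
251: 8  (via 218)
220: 9  (via 251)
207: 10  (via 220)
208: 12  (via 207)
244: 12  (via 207)
229: 14  (via 244)
Shortest route: 218–251–220–207–244–229 = 14 m.

14 m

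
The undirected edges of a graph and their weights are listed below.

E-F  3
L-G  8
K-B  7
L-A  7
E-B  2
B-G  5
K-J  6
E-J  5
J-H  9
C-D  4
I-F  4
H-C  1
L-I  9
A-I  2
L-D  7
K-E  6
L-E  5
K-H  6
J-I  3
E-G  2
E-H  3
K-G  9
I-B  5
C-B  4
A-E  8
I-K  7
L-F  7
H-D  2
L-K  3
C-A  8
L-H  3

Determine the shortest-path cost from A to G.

10

Compare a few routes:
A - E - G: 8+2 = 10
A - I - B - E - G: 2+5+2+2 = 11
A - I - F - E - G: 2+4+3+2 = 11
Cheapest is A - E - G at 10.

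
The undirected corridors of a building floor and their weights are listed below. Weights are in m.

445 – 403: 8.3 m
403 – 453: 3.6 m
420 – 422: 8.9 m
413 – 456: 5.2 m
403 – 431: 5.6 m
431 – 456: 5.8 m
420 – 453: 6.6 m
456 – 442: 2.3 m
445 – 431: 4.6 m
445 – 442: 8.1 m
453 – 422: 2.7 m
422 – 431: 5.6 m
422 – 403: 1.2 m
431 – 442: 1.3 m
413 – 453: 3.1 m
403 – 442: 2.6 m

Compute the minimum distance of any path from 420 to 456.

Running Dijkstra from 420:
420: 0
453: 6.6  (via 420)
422: 8.9  (via 420)
413: 9.7  (via 453)
403: 10.1  (via 422)
442: 12.7  (via 403)
431: 14  (via 442)
456: 14.9  (via 413)
Shortest route: 420 → 453 → 413 → 456 = 14.9 m.

14.9 m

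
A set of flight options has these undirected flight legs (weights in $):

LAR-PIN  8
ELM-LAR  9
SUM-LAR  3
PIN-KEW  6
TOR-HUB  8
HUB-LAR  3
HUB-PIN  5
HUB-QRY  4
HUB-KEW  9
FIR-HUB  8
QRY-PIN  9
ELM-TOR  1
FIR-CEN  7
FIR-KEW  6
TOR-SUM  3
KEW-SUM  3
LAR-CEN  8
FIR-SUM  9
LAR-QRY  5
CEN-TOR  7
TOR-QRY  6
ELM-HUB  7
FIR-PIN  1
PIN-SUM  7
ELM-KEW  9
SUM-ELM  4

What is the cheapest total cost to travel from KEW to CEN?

$13

Shortest distances from KEW:
KEW: 0
SUM: 3  (via KEW)
TOR: 6  (via SUM)
LAR: 6  (via SUM)
PIN: 6  (via KEW)
FIR: 6  (via KEW)
ELM: 7  (via SUM)
HUB: 9  (via KEW)
QRY: 11  (via LAR)
CEN: 13  (via TOR)
Shortest route: KEW–SUM–TOR–CEN = $13.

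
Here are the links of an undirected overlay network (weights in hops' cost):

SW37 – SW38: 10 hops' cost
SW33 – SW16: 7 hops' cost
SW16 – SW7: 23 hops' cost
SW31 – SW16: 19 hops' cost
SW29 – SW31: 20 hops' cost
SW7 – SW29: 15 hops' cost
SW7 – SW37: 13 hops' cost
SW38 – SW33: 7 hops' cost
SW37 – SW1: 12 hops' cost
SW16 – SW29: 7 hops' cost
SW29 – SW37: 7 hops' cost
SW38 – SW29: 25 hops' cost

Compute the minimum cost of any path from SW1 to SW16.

Enumerating some paths:
SW1 → SW37 → SW29 → SW16: 12+7+7 = 26
SW1 → SW37 → SW7 → SW16: 12+13+23 = 48
SW1 → SW37 → SW7 → SW29 → SW16: 12+13+15+7 = 47
SW1 → SW37 → SW38 → SW33 → SW16: 12+10+7+7 = 36
The minimum is 26 hops' cost via SW1 → SW37 → SW29 → SW16.

26 hops' cost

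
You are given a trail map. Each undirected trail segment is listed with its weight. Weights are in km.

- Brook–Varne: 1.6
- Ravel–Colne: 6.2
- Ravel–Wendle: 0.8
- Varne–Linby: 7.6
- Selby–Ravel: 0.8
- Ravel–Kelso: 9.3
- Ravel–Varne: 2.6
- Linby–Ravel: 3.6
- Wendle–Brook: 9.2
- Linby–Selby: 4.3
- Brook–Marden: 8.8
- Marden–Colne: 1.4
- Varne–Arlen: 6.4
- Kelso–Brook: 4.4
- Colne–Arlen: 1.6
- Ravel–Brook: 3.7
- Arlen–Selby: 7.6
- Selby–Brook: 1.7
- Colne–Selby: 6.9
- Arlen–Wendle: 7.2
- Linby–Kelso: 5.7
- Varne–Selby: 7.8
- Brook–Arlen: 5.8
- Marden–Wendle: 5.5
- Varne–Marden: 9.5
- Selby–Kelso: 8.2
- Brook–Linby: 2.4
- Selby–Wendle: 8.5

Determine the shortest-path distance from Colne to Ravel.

Shortest distances from Colne:
Colne: 0
Marden: 1.4  (via Colne)
Arlen: 1.6  (via Colne)
Ravel: 6.2  (via Colne)
Shortest route: Colne → Ravel = 6.2 km.

6.2 km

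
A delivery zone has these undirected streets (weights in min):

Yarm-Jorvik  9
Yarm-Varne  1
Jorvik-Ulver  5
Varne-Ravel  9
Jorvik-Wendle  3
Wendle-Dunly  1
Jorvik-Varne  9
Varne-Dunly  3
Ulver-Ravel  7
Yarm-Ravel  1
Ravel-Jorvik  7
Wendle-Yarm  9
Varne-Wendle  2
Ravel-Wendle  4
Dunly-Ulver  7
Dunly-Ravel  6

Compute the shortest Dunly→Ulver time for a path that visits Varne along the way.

12 min

Best Dunly to Varne: Dunly–Varne costing 3
Best Varne to Ulver: Varne–Yarm–Ravel–Ulver costing 9
Total via Varne: 3 + 9 = 12 min.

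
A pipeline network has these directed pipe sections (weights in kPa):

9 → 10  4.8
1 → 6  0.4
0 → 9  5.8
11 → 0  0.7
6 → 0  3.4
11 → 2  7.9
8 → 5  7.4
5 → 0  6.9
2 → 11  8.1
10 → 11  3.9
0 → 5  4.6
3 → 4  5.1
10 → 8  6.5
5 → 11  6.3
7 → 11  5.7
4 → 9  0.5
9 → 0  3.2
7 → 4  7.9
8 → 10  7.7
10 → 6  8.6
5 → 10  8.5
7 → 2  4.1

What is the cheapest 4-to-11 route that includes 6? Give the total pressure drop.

Shortest 4→6: 4–9–10–6 = 13.9
Best 6 to 11: 6–0–5–11 costing 14.3
Total via 6: 13.9 + 14.3 = 28.2 kPa.

28.2 kPa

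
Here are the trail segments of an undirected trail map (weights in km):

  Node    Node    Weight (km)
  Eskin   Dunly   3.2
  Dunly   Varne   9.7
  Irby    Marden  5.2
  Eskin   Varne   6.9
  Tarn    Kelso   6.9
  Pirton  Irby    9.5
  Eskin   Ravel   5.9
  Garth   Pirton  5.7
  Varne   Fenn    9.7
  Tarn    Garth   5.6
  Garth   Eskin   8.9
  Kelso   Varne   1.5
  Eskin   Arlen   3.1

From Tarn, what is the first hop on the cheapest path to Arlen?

Candidate routes:
Tarn–Garth–Eskin–Arlen: 5.6+8.9+3.1 = 17.6
Tarn–Kelso–Varne–Eskin–Arlen: 6.9+1.5+6.9+3.1 = 18.4
Cheapest is Tarn–Garth–Eskin–Arlen at 17.6 km.
So from Tarn the first move is to Garth.

Garth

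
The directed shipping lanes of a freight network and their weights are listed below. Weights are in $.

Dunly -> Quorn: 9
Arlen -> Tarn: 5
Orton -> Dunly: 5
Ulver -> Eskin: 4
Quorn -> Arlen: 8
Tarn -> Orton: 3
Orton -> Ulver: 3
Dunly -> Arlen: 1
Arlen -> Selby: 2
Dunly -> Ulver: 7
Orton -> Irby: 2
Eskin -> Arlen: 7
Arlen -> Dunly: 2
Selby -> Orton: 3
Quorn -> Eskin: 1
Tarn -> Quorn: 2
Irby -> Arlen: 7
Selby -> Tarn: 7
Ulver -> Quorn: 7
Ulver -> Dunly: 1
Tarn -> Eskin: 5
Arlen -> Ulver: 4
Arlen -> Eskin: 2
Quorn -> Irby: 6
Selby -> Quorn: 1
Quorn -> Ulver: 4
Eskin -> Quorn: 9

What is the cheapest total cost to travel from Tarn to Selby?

$10

Running Dijkstra from Tarn:
Tarn: 0
Quorn: 2  (via Tarn)
Orton: 3  (via Tarn)
Eskin: 3  (via Quorn)
Irby: 5  (via Orton)
Ulver: 6  (via Quorn)
Dunly: 7  (via Ulver)
Arlen: 8  (via Dunly)
Selby: 10  (via Arlen)
Shortest route: Tarn → Quorn → Ulver → Dunly → Arlen → Selby = $10.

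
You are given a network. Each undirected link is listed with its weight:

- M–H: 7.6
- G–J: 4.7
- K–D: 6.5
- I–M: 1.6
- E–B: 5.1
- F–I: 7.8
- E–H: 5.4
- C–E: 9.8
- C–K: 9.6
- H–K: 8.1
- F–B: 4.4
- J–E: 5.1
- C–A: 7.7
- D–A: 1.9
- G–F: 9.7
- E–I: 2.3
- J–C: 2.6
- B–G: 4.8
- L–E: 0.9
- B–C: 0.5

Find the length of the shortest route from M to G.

13.7

Enumerating some paths:
M → I → E → B → G: 1.6+2.3+5.1+4.8 = 13.8
M → I → E → J → G: 1.6+2.3+5.1+4.7 = 13.7
M → I → E → B → C → J → G: 1.6+2.3+5.1+0.5+2.6+4.7 = 16.8
The minimum is 13.7 via M → I → E → J → G.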